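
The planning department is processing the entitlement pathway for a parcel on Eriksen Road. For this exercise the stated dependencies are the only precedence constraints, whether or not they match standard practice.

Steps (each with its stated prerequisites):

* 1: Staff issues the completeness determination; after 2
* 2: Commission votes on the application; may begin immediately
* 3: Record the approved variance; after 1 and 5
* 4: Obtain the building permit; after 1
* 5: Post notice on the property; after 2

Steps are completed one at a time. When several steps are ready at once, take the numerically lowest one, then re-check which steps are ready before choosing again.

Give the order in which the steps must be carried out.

2, 1, 4, 5, 3

Only 2 has no prerequisites, so it is first.
1 and 5 are both available; 1 has the earlier label → 1.
4 now also ready, so the ready set is {4, 5}; 4 has the earlier label → 4.
5 needed 2, now all done → 5.
3 is the only step now ready → 3.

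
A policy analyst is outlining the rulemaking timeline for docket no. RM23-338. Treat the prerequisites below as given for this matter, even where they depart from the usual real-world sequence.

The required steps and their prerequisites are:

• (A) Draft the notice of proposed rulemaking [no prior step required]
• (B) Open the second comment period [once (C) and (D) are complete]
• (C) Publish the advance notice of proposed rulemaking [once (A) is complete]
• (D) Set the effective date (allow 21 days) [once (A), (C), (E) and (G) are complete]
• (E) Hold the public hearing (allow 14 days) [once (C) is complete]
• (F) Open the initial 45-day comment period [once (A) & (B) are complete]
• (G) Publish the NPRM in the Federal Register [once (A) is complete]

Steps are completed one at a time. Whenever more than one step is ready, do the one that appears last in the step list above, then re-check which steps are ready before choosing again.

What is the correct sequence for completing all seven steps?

(A) → (G) → (C) → (E) → (D) → (B) → (F)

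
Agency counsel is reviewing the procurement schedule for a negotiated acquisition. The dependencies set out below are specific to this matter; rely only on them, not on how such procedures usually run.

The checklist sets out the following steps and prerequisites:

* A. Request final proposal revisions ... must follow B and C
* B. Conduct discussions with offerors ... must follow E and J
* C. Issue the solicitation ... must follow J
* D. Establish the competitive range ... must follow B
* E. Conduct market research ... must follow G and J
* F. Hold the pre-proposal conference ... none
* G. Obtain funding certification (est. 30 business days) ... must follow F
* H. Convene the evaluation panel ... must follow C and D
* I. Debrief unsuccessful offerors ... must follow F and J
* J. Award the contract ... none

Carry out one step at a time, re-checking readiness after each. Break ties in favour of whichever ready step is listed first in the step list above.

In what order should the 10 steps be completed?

F → G → J → C → E → B → A → D → H → I

Nothing is required for F and J. F is listed earlier → F first.
Now G and J have their prerequisites met. G is listed earlier, so G next.
That leaves J as the only ready step → J.
Ready: C, E and I. C is listed earlier → C.
Ready: E and I. E is listed earlier → E.
Now B and I have their prerequisites met. B is listed earlier, so B next.
Ready: A, D and I. A is listed earlier → A.
Ready: D and I. D is listed earlier → D.
H and I are both available; H is listed earlier → H.
Next only I has its prerequisites met → I.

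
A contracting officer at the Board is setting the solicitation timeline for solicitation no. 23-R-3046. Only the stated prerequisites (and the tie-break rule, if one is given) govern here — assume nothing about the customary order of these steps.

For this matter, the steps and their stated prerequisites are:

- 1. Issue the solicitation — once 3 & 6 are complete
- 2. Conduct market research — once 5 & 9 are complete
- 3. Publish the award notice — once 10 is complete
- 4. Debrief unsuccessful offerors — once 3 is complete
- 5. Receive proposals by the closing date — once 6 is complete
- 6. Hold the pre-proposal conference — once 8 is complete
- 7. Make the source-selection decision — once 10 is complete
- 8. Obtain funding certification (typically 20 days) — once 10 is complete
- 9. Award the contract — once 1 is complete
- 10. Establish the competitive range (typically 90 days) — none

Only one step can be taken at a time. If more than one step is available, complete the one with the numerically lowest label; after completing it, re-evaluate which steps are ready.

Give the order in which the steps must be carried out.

10 3 4 7 8 6 1 5 9 2

10 has no prerequisites → 10 first.
3, 7 and 8 are all available; 3 has the earlier label → 3.
Ready: 4, 7 and 8. 4 has the earlier label → 4.
Now 7 and 8 have their prerequisites met. 7 has the earlier label, so 7 next.
That leaves 8 as the only ready step → 8.
6 needed 8, now all done → 6.
Now 1 and 5 have their prerequisites met. 1 has the earlier label, so 1 next.
Ready: 5 and 9. 5 has the earlier label → 5.
That leaves 9 as the only ready step → 9.
2 is the only step now ready → 2.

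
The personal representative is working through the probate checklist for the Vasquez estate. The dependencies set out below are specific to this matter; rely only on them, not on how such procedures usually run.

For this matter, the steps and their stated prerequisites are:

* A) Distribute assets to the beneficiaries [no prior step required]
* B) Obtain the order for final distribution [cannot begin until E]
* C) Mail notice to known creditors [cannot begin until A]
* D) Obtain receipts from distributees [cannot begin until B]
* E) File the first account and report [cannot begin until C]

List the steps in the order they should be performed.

Only A has no prerequisites, so it is first.
Next only C has its prerequisites met → C.
That leaves E as the only ready step → E.
B needed E, now all done → B.
Next only D has its prerequisites met → D.

A, C, E, B, D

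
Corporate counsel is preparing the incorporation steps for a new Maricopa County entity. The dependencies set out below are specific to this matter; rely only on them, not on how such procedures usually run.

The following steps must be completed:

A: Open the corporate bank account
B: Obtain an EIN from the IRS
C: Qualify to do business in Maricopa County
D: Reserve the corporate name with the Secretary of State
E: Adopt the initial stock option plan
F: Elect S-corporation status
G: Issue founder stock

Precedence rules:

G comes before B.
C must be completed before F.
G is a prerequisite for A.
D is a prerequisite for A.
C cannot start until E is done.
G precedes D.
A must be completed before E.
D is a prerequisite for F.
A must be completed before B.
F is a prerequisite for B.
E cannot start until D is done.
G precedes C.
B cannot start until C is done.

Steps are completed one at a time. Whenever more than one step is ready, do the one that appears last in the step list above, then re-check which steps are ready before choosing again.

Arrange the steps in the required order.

G is the only step with nothing outstanding, so it goes first.
Next only D has its prerequisites met → D.
Next only A has its prerequisites met → A.
Next only E has its prerequisites met → E.
Next only C has its prerequisites met → C.
F is the only step now ready → F.
Next only B has its prerequisites met → B.

G D A E C F B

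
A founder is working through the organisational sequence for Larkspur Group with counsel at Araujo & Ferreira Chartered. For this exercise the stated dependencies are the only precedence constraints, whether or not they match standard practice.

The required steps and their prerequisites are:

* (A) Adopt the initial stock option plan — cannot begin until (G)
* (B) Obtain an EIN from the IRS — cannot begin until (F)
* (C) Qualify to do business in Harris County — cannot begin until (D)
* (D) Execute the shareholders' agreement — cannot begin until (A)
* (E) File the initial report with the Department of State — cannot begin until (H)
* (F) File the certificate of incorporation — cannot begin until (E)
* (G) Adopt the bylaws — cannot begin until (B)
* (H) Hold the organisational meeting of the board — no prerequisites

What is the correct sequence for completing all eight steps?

(H) is the only step with nothing outstanding, so it goes first.
(E) needed (H), now all done → (E).
(F) is the only step now ready → (F).
(B) is the only step now ready → (B).
That leaves (G) as the only ready step → (G).
That leaves (A) as the only ready step → (A).
(D) is the only step now ready → (D).
Next only (C) has its prerequisites met → (C).

(H) (E) (F) (B) (G) (A) (D) (C)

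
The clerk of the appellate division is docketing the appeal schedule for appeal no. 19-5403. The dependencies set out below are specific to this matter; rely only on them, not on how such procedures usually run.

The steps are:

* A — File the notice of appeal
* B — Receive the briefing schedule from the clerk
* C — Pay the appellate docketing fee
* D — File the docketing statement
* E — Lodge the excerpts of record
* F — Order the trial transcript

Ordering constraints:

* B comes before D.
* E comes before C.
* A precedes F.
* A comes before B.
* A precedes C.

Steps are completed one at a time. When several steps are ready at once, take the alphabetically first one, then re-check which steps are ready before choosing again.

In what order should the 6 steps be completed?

Nothing is required for A and E. A has the earlier label → A first.
Ready: B, E and F. B has the earlier label → B.
Ready: D, E and F. D has the earlier label → D.
Ready: E and F. E has the earlier label → E.
Now C and F have their prerequisites met. C has the earlier label, so C next.
F needed A, now all done → F.

A, B, D, E, C, F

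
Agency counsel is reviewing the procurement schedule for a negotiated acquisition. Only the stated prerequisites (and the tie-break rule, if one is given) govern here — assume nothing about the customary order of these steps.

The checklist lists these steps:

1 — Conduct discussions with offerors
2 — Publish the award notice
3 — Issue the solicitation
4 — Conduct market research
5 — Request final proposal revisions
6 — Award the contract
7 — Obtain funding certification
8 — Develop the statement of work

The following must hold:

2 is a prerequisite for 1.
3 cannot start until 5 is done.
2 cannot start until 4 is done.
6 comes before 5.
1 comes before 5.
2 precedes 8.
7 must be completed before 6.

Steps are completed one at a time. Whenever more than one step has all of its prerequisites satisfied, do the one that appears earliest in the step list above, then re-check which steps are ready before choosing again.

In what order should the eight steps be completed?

4, 2, 1, 7, 6, 5, 3, 8

Nothing is required for 4 and 7. 4 is listed earlier → 4 first.
Ready: 2 and 7. 2 is listed earlier → 2.
1 and 8 now also ready, so the ready set is {1, 7, 8}; 1 is listed earlier → 1.
Now 7 and 8 have their prerequisites met. 7 is listed earlier, so 7 next.
6 now also ready, so the ready set is {6, 8}; 6 is listed earlier → 6.
Now 5 and 8 have their prerequisites met. 5 is listed earlier, so 5 next.
3 now also ready, so the ready set is {3, 8}; 3 is listed earlier → 3.
8 needed 2, now all done → 8.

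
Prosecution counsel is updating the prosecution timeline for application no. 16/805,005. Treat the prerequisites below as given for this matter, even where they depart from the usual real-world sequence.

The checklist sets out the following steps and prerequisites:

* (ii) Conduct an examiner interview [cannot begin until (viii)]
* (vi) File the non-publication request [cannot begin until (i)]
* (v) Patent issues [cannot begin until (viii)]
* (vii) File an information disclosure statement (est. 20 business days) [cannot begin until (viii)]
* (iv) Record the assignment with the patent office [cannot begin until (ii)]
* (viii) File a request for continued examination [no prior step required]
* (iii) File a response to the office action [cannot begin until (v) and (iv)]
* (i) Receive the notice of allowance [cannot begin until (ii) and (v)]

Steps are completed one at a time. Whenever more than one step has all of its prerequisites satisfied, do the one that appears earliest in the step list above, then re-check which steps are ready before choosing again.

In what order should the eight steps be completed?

(viii) is the only step with nothing outstanding, so it goes first.
(ii), (v) and (vii) are all available; (ii) is listed earlier → (ii).
(iv) now also ready, so the ready set is {(v), (vii), (iv)}; (v) is listed earlier → (v).
(vii), (iv) and (i) are all available; (vii) is listed earlier → (vii).
(iv) and (i) are both available; (iv) is listed earlier → (iv).
(iii) now also ready, so the ready set is {(iii), (i)}; (iii) is listed earlier → (iii).
That leaves (i) as the only ready step → (i).
That leaves (vi) as the only ready step → (vi).

(viii) → (ii) → (v) → (vii) → (iv) → (iii) → (i) → (vi)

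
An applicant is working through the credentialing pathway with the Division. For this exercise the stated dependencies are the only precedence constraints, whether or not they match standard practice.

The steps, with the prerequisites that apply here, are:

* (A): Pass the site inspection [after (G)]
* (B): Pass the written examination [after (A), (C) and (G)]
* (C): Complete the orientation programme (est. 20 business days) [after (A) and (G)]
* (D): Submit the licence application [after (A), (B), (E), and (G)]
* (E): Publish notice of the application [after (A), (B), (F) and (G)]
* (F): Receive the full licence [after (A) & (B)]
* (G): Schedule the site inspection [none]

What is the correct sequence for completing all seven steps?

(G) has no prerequisites → (G) first.
(A) is the only step now ready → (A).
(C) needed (A) and (G), now all done → (C).
That leaves (B) as the only ready step → (B).
That leaves (F) as the only ready step → (F).
Next only (E) has its prerequisites met → (E).
That leaves (D) as the only ready step → (D).

(G), (A), (C), (B), (F), (E), (D)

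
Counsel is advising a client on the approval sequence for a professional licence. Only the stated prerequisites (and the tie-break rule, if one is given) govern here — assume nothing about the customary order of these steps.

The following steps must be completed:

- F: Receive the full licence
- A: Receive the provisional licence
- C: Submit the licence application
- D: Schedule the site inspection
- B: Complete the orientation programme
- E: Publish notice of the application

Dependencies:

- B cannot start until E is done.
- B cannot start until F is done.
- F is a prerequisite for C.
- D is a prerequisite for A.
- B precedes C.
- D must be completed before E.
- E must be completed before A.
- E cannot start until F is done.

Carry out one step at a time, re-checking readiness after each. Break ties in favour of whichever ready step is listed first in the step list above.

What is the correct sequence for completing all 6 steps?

F and D have no prerequisites; F is listed earlier, so F is first.
D is the only step now ready → D.
E needed F and D, now all done → E.
A and B are both available; A is listed earlier → A.
That leaves B as the only ready step → B.
C needed F and B, now all done → C.

F → D → E → A → B → C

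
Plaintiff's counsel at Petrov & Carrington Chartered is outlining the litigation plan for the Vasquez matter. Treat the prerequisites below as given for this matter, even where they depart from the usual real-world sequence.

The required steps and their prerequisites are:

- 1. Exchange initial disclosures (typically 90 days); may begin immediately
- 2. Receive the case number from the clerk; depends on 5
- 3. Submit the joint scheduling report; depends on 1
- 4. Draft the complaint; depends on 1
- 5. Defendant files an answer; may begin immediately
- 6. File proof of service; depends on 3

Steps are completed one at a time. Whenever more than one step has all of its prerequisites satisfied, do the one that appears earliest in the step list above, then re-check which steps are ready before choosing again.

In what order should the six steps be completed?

1 3 4 5 2 6

Nothing is required for 1 and 5. 1 is listed earlier → 1 first.
3 and 4 now also ready, so the ready set is {3, 4, 5}; 3 is listed earlier → 3.
4, 5 and 6 are all available; 4 is listed earlier → 4.
Ready: 5 and 6. 5 is listed earlier → 5.
2 and 6 are both available; 2 is listed earlier → 2.
That leaves 6 as the only ready step → 6.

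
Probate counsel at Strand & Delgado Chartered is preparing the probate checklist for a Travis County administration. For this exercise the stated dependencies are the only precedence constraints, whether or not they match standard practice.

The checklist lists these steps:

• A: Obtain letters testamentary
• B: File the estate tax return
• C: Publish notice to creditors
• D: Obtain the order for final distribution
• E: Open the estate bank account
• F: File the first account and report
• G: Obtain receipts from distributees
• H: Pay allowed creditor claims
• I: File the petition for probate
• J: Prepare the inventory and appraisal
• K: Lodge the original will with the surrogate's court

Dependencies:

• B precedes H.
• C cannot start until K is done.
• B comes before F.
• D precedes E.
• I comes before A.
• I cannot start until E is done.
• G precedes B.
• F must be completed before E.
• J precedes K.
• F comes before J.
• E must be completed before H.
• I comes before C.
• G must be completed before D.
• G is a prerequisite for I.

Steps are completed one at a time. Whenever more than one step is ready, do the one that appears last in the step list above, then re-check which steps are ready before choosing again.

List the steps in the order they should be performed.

G, D, B, F, J, K, E, I, H, C, A

G is the only step with nothing outstanding, so it goes first.
Now D and B have their prerequisites met. D is listed later, so D next.
B needed G, now all done → B.
Next only F has its prerequisites met → F.
Now J and E have their prerequisites met. J is listed later, so J next.
Ready: K and E. K is listed later → K.
Next only E has its prerequisites met → E.
Now I and H have their prerequisites met. I is listed later, so I next.
C and A now also ready, so the ready set is {H, C, A}; H is listed later → H.
Ready: C and A. C is listed later → C.
A needed I, now all done → A.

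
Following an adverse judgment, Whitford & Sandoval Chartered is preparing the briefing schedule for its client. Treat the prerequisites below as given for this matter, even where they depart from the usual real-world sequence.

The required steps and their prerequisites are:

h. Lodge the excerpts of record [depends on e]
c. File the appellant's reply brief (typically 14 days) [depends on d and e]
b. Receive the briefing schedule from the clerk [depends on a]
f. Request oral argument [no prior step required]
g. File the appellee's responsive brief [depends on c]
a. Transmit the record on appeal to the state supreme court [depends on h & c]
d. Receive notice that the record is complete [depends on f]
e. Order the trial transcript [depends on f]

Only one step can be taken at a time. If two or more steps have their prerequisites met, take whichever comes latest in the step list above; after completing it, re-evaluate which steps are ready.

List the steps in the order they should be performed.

f → e → d → c → g → h → a → b

Only f has no prerequisites, so it is first.
e and d are both available; e is listed later → e.
Now d and h have their prerequisites met. d is listed later, so d next.
c now also ready, so the ready set is {c, h}; c is listed later → c.
g now also ready, so the ready set is {g, h}; g is listed later → g.
h needed e, now all done → h.
a needed c and h, now all done → a.
That leaves b as the only ready step → b.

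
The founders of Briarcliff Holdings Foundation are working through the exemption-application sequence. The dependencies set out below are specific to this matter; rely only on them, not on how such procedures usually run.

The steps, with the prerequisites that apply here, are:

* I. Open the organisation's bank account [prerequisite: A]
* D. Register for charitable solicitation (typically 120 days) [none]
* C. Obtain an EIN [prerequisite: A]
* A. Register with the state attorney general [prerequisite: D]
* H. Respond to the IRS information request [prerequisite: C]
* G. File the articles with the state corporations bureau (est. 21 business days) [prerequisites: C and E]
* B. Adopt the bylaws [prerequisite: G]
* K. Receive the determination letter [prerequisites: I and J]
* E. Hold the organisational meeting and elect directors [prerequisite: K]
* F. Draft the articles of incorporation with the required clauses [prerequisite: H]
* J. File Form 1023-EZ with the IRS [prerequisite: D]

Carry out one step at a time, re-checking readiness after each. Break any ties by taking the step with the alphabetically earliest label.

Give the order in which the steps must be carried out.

Only D has no prerequisites, so it is first.
Now A and J have their prerequisites met. A has the earlier label, so A next.
C and I now also ready, so the ready set is {C, I, J}; C has the earlier label → C.
Now H, I and J have their prerequisites met. H has the earlier label, so H next.
F now also ready, so the ready set is {F, I, J}; F has the earlier label → F.
Ready: I and J. I has the earlier label → I.
J is the only step now ready → J.
That leaves K as the only ready step → K.
E needed K, now all done → E.
G is the only step now ready → G.
B needed G, now all done → B.

D, A, C, H, F, I, J, K, E, G, B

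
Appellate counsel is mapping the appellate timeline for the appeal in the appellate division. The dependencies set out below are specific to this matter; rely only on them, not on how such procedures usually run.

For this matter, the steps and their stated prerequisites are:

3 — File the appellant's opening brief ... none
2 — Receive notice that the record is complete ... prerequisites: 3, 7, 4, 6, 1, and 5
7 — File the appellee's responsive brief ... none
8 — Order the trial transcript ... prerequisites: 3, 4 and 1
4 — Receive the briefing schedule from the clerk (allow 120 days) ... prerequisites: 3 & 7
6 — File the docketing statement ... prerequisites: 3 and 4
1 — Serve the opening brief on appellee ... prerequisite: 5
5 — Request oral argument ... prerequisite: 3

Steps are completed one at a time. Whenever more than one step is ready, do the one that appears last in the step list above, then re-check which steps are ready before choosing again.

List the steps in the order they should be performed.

7 3 5 1 4 6 8 2

7 and 3 have no prerequisites; 7 is listed later, so 7 is first.
3 is the only step now ready → 3.
Ready: 5 and 4. 5 is listed later → 5.
1 now also ready, so the ready set is {1, 4}; 1 is listed later → 1.
4 is the only step now ready → 4.
Now 6 and 8 have their prerequisites met. 6 is listed later, so 6 next.
2 now also ready, so the ready set is {8, 2}; 8 is listed later → 8.
2 needed 5, 1, 6, 4, 7 and 3, now all done → 2.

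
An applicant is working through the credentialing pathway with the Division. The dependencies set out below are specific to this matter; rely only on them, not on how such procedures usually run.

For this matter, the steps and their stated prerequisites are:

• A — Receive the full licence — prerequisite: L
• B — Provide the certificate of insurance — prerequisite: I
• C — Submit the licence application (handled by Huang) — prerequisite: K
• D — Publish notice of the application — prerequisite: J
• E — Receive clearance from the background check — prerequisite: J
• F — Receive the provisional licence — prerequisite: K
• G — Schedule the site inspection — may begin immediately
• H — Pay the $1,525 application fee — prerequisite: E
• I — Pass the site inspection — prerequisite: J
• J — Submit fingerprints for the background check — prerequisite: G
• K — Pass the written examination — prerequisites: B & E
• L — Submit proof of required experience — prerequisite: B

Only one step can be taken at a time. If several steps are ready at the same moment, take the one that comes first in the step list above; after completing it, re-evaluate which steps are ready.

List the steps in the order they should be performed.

G has no prerequisites → G first.
Next only J has its prerequisites met → J.
D, E and I are all available; D is listed earlier → D.
Now E and I have their prerequisites met. E is listed earlier, so E next.
H now also ready, so the ready set is {H, I}; H is listed earlier → H.
I is the only step now ready → I.
That leaves B as the only ready step → B.
K and L are both available; K is listed earlier → K.
C and F now also ready, so the ready set is {C, F, L}; C is listed earlier → C.
Now F and L have their prerequisites met. F is listed earlier, so F next.
L needed B, now all done → L.
A is the only step now ready → A.

G, J, D, E, H, I, B, K, C, F, L, A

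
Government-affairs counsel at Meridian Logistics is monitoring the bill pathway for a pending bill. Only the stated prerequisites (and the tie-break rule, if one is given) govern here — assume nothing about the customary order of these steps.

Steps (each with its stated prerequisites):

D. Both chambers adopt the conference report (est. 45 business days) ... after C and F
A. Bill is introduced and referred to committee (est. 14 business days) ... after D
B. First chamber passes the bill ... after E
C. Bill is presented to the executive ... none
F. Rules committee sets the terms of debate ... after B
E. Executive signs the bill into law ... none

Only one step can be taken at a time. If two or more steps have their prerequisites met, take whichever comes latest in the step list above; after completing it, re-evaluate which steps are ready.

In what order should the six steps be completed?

E → C → B → F → D → A

E and C have no prerequisites; E is listed later, so E is first.
B now also ready, so the ready set is {C, B}; C is listed later → C.
B is the only step now ready → B.
F is the only step now ready → F.
D needed F and C, now all done → D.
Next only A has its prerequisites met → A.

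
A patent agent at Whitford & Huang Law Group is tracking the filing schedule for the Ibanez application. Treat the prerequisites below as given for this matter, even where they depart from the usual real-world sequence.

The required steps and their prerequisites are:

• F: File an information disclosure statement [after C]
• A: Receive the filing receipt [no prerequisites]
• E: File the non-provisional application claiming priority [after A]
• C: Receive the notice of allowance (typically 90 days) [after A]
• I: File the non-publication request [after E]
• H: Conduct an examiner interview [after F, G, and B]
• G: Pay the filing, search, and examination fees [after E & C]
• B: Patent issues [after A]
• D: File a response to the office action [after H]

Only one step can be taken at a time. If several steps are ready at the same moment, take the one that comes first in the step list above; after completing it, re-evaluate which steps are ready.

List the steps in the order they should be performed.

A E C F I G B H D

A is the only step with nothing outstanding, so it goes first.
Ready: E, C and B. E is listed earlier → E.
Now C, I and B have their prerequisites met. C is listed earlier, so C next.
F, I, G and B are all available; F is listed earlier → F.
I, G and B are all available; I is listed earlier → I.
Ready: G and B. G is listed earlier → G.
B needed A, now all done → B.
That leaves H as the only ready step → H.
D needed H, now all done → D.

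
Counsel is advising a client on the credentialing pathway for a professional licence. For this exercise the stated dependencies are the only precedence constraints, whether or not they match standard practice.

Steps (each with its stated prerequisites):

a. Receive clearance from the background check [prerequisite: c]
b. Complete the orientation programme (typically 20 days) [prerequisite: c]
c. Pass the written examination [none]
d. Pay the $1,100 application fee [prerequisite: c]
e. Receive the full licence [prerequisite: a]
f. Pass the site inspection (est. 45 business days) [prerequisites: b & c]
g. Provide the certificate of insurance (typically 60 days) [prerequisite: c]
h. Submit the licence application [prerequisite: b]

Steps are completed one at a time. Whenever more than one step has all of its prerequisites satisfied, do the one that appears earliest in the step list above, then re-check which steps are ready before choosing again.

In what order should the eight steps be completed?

c → a → b → d → e → f → g → h

c has no prerequisites → c first.
Ready: a, b, d and g. a is listed earlier → a.
e now also ready, so the ready set is {b, d, e, g}; b is listed earlier → b.
f and h now also ready, so the ready set is {d, e, f, g, h}; d is listed earlier → d.
Now e, f, g and h have their prerequisites met. e is listed earlier, so e next.
f, g and h are all available; f is listed earlier → f.
g and h are both available; g is listed earlier → g.
That leaves h as the only ready step → h.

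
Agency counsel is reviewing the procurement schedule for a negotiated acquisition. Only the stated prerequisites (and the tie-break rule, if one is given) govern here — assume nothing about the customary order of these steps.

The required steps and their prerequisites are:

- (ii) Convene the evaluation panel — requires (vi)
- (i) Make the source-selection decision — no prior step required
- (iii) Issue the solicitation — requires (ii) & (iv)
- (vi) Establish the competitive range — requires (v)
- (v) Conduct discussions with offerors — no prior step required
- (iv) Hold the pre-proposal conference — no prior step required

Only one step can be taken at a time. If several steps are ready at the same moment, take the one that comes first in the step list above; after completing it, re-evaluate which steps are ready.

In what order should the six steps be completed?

(i), (v) and (iv) have no prerequisites; (i) is listed earlier, so (i) is first.
Now (v) and (iv) have their prerequisites met. (v) is listed earlier, so (v) next.
(vi) now also ready, so the ready set is {(vi), (iv)}; (vi) is listed earlier → (vi).
Now (ii) and (iv) have their prerequisites met. (ii) is listed earlier, so (ii) next.
Next only (iv) has its prerequisites met → (iv).
(iii) needed (ii) and (iv), now all done → (iii).

(i) → (v) → (vi) → (ii) → (iv) → (iii)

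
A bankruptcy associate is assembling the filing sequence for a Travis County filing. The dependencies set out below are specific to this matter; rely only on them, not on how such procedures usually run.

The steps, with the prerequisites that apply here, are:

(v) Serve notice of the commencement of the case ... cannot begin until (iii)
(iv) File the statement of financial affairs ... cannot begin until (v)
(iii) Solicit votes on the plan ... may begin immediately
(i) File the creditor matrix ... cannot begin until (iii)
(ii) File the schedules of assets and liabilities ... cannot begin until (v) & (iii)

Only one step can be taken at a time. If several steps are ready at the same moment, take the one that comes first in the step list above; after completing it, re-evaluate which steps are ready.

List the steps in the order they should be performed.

(iii) → (v) → (iv) → (i) → (ii)

(iii) is the only step with nothing outstanding, so it goes first.
(v) and (i) are both available; (v) is listed earlier → (v).
(iv) and (ii) now also ready, so the ready set is {(iv), (i), (ii)}; (iv) is listed earlier → (iv).
(i) and (ii) are both available; (i) is listed earlier → (i).
That leaves (ii) as the only ready step → (ii).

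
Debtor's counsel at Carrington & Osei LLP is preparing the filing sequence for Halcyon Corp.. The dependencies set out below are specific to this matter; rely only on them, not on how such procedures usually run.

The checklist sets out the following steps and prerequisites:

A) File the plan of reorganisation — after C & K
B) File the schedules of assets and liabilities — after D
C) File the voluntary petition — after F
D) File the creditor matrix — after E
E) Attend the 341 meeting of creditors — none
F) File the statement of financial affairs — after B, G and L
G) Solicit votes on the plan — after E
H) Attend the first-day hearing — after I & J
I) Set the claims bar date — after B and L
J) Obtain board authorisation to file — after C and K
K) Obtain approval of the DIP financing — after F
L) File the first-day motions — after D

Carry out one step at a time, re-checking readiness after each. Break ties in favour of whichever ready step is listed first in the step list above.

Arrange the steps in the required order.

E → D → B → G → L → F → C → I → K → A → J → H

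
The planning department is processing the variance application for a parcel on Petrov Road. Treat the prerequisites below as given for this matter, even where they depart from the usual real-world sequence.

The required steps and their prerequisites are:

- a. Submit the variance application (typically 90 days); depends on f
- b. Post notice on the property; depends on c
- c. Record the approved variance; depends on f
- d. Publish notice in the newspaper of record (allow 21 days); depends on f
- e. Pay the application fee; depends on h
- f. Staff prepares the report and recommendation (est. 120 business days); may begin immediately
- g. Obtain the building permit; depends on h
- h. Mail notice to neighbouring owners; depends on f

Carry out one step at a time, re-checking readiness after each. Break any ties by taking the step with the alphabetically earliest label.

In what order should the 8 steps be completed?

f, a, c, b, d, h, e, g

f is the only step with nothing outstanding, so it goes first.
Ready: a, c, d and h. a has the earlier label → a.
c, d and h are all available; c has the earlier label → c.
Ready: b, d and h. b has the earlier label → b.
Ready: d and h. d has the earlier label → d.
Next only h has its prerequisites met → h.
Now e and g have their prerequisites met. e has the earlier label, so e next.
Next only g has its prerequisites met → g.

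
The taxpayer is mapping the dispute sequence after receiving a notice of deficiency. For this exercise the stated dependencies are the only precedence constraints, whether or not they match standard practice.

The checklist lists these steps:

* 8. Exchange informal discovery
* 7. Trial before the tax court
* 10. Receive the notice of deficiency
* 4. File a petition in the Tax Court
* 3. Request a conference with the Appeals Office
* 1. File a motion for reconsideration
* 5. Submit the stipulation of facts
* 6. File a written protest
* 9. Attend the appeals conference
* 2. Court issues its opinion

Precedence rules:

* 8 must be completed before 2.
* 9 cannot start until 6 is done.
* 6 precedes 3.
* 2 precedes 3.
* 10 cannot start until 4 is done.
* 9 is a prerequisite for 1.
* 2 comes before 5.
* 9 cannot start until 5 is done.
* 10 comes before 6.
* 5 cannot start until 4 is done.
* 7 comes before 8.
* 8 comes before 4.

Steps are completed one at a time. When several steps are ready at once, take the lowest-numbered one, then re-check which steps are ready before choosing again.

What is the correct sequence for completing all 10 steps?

Only 7 has no prerequisites, so it is first.
Next only 8 has its prerequisites met → 8.
Ready: 2 and 4. 2 has the earlier label → 2.
That leaves 4 as the only ready step → 4.
Now 5 and 10 have their prerequisites met. 5 has the earlier label, so 5 next.
10 needed 4, now all done → 10.
That leaves 6 as the only ready step → 6.
3 and 9 are both available; 3 has the earlier label → 3.
9 needed 5 and 6, now all done → 9.
That leaves 1 as the only ready step → 1.

7 → 8 → 2 → 4 → 5 → 10 → 6 → 3 → 9 → 1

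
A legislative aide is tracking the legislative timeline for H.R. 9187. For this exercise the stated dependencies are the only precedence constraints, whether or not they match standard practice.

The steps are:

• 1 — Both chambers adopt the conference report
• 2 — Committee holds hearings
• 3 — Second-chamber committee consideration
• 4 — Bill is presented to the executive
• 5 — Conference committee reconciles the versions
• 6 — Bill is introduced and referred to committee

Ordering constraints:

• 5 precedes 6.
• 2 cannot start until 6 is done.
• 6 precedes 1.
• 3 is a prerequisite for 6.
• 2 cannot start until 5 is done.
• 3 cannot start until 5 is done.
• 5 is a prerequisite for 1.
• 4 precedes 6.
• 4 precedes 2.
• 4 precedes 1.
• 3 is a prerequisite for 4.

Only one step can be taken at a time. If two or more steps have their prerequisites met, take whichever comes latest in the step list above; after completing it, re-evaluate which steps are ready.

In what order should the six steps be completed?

5, 3, 4, 6, 2, 1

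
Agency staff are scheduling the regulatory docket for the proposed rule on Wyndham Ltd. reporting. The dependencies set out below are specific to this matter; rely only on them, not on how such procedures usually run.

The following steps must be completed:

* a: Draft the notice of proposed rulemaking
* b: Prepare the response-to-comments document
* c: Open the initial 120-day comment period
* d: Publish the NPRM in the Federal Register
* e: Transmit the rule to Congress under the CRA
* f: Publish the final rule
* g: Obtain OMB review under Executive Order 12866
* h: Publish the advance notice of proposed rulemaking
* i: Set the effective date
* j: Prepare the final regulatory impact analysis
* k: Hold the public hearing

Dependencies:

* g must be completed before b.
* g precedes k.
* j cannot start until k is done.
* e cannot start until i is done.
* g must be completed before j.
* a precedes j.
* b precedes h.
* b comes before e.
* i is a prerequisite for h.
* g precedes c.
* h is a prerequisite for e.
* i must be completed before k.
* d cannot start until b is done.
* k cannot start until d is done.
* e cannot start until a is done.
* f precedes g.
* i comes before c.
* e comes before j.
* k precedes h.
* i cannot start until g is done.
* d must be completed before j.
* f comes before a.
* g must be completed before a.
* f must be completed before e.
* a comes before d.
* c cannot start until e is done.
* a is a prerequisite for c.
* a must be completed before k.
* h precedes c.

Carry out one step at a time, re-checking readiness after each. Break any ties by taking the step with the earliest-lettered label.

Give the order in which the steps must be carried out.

f has no prerequisites → f first.
g is the only step now ready → g.
Now a, b and i have their prerequisites met. a has the earlier label, so a next.
Now b and i have their prerequisites met. b has the earlier label, so b next.
d now also ready, so the ready set is {d, i}; d has the earlier label → d.
i needed g, now all done → i.
k is the only step now ready → k.
h needed b, i and k, now all done → h.
e needed a, b, f, h and i, now all done → e.
c and j are both available; c has the earlier label → c.
That leaves j as the only ready step → j.

f, g, a, b, d, i, k, h, e, c, j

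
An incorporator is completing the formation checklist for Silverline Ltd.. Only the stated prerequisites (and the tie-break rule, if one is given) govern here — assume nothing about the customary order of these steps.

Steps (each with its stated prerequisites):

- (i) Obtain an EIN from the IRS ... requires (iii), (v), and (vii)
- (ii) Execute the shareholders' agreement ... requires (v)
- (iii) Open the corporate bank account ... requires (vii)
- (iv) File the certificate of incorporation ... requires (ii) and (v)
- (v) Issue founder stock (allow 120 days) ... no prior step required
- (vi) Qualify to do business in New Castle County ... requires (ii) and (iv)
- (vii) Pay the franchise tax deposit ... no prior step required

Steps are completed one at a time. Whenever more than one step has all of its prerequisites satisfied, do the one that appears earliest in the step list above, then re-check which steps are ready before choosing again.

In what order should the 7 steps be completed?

Nothing is required for (v) and (vii). (v) is listed earlier → (v) first.
(ii) and (vii) are both available; (ii) is listed earlier → (ii).
Now (iv) and (vii) have their prerequisites met. (iv) is listed earlier, so (iv) next.
(vi) and (vii) are both available; (vi) is listed earlier → (vi).
(vii) is the only step now ready → (vii).
(iii) needed (vii), now all done → (iii).
(i) needed (iii), (v) and (vii), now all done → (i).

(v) (ii) (iv) (vi) (vii) (iii) (i)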